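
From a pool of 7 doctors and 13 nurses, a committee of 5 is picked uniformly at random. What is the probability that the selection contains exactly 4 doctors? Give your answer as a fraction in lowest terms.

The sample space is all 5-subsets of the 20: C(20,5) = 15504.
Selections with exactly 4 doctors: choose 4 of the 7 doctors and 1 of the 13 nurses, C(7,4)·C(13,1) = 35·13 = 455.
Probability = 455/15504.

455/15504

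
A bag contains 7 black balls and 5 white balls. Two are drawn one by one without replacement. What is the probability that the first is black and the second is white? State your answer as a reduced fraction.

Multiply the conditional probabilities at each draw: 7/12 · 5/11 = 35/132.

35/132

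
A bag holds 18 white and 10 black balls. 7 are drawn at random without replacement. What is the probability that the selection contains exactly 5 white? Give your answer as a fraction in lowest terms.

The sample space is all 7-subsets of the 28: C(28,7) = 1184040.
Selections with exactly 5 white: choose 5 of the 18 white and 2 of the 10 black, C(18,5)·C(10,2) = 8568·45 = 385560.
Probability = 385560/1184040 = 1071/3289.

1071/3289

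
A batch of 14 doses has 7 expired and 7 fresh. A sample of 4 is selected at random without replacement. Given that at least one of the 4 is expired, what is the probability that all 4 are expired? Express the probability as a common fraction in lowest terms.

5/138

Work in counts. Selections with at least one expired: C(14,4) − C(7,4) = 1001 − 35 = 966.
Of those, selections where all 4 are expired: C(7,4) = 35.
Conditional probability = 35/966 = 5/138.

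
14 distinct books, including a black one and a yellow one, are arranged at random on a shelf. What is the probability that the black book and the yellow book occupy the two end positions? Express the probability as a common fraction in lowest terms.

1/91

There are 14! = 87178291200 arrangements.
Place the black book and the yellow book at the ends in 2 ways, arrange the remaining 12 in 12! = 479001600 ways: 2·479001600 = 958003200.
Probability = 958003200/87178291200 = 1/91.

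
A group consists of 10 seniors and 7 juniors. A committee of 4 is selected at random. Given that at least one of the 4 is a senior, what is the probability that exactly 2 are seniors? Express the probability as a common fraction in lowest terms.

27/67

Work in counts. Selections with at least one senior: C(17,4) − C(7,4) = 2380 − 35 = 2345.
Of those, selections where exactly 2 are seniors: C(10,2)·C(7,2) = 45·21 = 945.
Conditional probability = 945/2345 = 27/67.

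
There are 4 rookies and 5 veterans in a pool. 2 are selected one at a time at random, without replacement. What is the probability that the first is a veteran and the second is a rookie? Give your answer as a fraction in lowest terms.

Multiply the conditional probabilities at each draw: 5/9 · 4/8 = 20/72 = 5/18.

5/18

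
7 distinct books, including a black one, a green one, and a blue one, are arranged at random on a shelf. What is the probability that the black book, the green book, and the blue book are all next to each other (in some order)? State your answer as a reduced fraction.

There are 7! = 5040 arrangements.
Treat the three as one block: 5! placements × 3! orders within the block = 120·6 = 720.
Probability = 720/5040 = 1/7.

1/7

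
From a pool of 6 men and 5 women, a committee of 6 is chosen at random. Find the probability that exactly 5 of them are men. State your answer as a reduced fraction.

5/77

Total number of selections: C(11,6) = 462.
Selections with exactly 5 men: choose 5 of the 6 men and 1 of the 5 women, C(6,5)·C(5,1) = 6·5 = 30.
Probability = 30/462 = 5/77.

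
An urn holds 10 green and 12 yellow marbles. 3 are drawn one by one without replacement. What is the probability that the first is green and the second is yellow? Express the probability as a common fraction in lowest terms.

Multiply the conditional probabilities at each draw: 10/22 · 12/21 = 120/462 = 20/77.

20/77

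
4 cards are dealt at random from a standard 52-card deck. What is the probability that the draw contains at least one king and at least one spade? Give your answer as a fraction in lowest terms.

There are C(52,4) = 270725 possible draws.
By inclusion-exclusion on the complements, draws missing all kings or all spades: C(48,4) + C(39,4) − C(36,4) = 194580 + 82251 − 58905 = 217926.
So draws with at least one of each: 270725 − 217926 = 52799, probability 52799/270725.

52799/270725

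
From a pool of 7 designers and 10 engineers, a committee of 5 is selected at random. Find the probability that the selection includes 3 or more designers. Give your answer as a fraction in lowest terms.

139/442

Total selections: C(17,5) = 6188.
Favorable selections (3 or more designers): C(7,3)·C(10,2) + C(7,4)·C(10,1) + C(7,5)·C(10,0) = 1575 + 350 + 21 = 1946.
Probability = 1946/6188 = 139/442.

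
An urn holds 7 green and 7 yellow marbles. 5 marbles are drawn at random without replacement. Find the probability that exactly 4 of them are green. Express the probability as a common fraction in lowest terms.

35/286

There are C(14,5) = 2002 ways to choose 5 from 14.
Selections with exactly 4 green: choose 4 of the 7 green and 1 of the 7 yellow, C(7,4)·C(7,1) = 35·7 = 245.
Probability = 245/2002 = 35/286.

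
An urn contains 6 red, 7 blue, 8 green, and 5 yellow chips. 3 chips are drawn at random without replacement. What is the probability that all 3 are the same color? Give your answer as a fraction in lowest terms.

121/2600

There are C(26,3) = 2600 ways to draw 3 chips.
All same color: C(6,3) + C(7,3) + C(8,3) + C(5,3) = 20 + 35 + 56 + 10 = 121.
Probability = 121/2600.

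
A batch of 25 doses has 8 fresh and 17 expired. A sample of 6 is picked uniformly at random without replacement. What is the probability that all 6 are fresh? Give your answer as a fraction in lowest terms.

1/6325

There are C(25,6) = 177100 possible selections.
Selections with all fresh: C(8,6) = 28.
Probability = 28/177100 = 1/6325.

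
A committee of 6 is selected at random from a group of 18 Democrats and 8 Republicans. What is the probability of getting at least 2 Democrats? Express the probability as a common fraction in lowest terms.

There are C(26,6) = 230230 ways to choose the 6.
Count the complement (fewer than 2 Democrats): C(18,0)·C(8,6) + C(18,1)·C(8,5) = 28 + 1008 = 1036.
Probability = 1 − 1036/230230 = 229194/230230 = 16371/16445.

16371/16445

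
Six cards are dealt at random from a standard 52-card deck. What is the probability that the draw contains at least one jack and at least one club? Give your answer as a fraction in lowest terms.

6772177/20358520

There are C(52,6) = 20358520 possible draws.
By inclusion-exclusion on the complements, draws missing all jacks or all clubs: C(48,6) + C(39,6) − C(36,6) = 12271512 + 3262623 − 1947792 = 13586343.
So draws with at least one of each: 20358520 − 13586343 = 6772177, probability 6772177/20358520.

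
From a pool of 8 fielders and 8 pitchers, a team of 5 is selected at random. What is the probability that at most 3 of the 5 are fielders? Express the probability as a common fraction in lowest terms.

67/78

Total selections: C(16,5) = 4368.
Count the complement (more than 3 fielders): C(8,4)·C(8,1) + C(8,5)·C(8,0) = 560 + 56 = 616.
Probability = 1 − 616/4368 = 3752/4368 = 67/78.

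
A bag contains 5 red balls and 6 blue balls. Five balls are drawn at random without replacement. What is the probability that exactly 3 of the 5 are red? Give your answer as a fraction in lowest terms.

25/77

There are C(11,5) = 462 ways to choose 5 from 11.
Selections with exactly 3 red: choose 3 of the 5 red and 2 of the 6 blue, C(5,3)·C(6,2) = 10·15 = 150.
Probability = 150/462 = 25/77.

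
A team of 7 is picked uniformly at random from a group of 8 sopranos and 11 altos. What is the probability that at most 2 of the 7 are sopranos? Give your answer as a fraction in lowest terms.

Total selections: C(19,7) = 50388.
Favorable selections (at most 2 sopranos): C(8,0)·C(11,7) + C(8,1)·C(11,6) + C(8,2)·C(11,5) = 330 + 3696 + 12936 = 16962.
Probability = 16962/50388 = 2827/8398.

2827/8398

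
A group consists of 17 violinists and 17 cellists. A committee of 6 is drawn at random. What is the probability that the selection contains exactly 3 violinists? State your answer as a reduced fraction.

3400/9889

Total number of selections: C(34,6) = 1344904.
Selections with exactly 3 violinists: choose 3 of the 17 violinists and 3 of the 17 cellists, C(17,3)·C(17,3) = 680·680 = 462400.
Probability = 462400/1344904 = 3400/9889.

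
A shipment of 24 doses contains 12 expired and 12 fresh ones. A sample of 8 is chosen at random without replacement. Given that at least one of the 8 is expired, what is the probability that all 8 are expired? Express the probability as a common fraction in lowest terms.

Work in counts. Selections with at least one expired: C(24,8) − C(12,8) = 735471 − 495 = 734976.
Of those, selections where all 8 are expired: C(12,8) = 495.
Conditional probability = 495/734976 = 5/7424.

5/7424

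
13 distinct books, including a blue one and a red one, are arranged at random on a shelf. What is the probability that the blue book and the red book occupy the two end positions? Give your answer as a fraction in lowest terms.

1/78

There are 13! = 6227020800 arrangements.
Place the blue book and the red book at the ends in 2 ways, arrange the remaining 11 in 11! = 39916800 ways: 2·39916800 = 79833600.
Probability = 79833600/6227020800 = 1/78.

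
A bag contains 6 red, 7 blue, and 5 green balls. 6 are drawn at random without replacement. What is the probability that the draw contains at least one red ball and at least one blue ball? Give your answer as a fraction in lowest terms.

There are C(18,6) = 18564 possible draws.
By inclusion-exclusion on the complements, draws missing all red or all blue: C(12,6) + C(11,6) − C(5,6) = 924 + 462 − 0 = 1386.
So draws with at least one of each: 18564 − 1386 = 17178, probability 17178/18564 = 409/442.

409/442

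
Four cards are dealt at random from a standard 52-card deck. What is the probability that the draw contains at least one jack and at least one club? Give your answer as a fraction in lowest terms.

52799/270725

There are C(52,4) = 270725 possible draws.
By inclusion-exclusion on the complements, draws missing all jacks or all clubs: C(48,4) + C(39,4) − C(36,4) = 194580 + 82251 − 58905 = 217926.
So draws with at least one of each: 270725 − 217926 = 52799, probability 52799/270725.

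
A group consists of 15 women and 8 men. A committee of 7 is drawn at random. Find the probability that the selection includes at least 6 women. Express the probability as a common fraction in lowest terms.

4225/22287

There are C(23,7) = 245157 ways to choose the 7.
Favorable selections (at least 6 women): C(15,6)·C(8,1) + C(15,7)·C(8,0) = 40040 + 6435 = 46475.
Probability = 46475/245157 = 4225/22287.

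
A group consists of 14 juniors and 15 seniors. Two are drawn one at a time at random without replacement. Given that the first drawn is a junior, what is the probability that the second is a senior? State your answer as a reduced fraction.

After removing one junior, 28 remain: 13 juniors and 15 seniors.
So the probability the next is a senior is 15/28.

15/28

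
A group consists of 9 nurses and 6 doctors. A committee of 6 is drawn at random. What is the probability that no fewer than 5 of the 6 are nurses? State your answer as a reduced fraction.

24/143

There are C(15,6) = 5005 ways to choose the 6.
Favorable selections (no fewer than 5 nurses): C(9,5)·C(6,1) + C(9,6)·C(6,0) = 756 + 84 = 840.
Probability = 840/5005 = 24/143.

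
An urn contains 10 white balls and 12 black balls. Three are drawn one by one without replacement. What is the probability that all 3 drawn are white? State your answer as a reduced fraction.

6/77

Multiply the conditional probabilities at each draw: 10/22 · 9/21 · 8/20 = 720/9240 = 6/77.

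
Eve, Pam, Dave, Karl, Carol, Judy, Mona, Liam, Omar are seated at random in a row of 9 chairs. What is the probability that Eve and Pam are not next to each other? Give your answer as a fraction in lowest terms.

There are 9! = 362880 arrangements.
Arrangements with Eve and Pam adjacent: 2·8! = 80640.
So not adjacent: 362880 − 80640 = 282240, probability 282240/362880 = 7/9.

7/9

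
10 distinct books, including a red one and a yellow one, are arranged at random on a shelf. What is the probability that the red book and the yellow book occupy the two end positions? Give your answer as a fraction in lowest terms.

1/45

There are 10! = 3628800 arrangements.
Place the red book and the yellow book at the ends in 2 ways, arrange the remaining 8 in 8! = 40320 ways: 2·40320 = 80640.
Probability = 80640/3628800 = 1/45.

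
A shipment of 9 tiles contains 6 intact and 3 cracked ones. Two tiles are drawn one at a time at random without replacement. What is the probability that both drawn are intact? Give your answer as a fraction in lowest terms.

Multiply the conditional probabilities at each draw: 6/9 · 5/8 = 30/72 = 5/12.

5/12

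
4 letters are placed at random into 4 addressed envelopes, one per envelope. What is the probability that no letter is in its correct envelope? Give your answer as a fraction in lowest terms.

There are 4! = 24 assignments.
By inclusion-exclusion, assignments with no fixed points: C(4,0)·4! − C(4,1)·3! + C(4,2)·2! − C(4,3)·1! + C(4,4)·0! = 9.
Probability = 9/24 = 3/8.

3/8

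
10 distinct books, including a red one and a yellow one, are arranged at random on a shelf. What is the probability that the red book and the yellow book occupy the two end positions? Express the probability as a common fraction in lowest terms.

1/45

There are 10! = 3628800 arrangements.
Place the red book and the yellow book at the ends in 2 ways, arrange the remaining 8 in 8! = 40320 ways: 2·40320 = 80640.
Probability = 80640/3628800 = 1/45.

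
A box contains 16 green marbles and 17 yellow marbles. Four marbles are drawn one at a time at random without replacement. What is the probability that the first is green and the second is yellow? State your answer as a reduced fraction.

17/66

Multiply the conditional probabilities at each draw: 16/33 · 17/32 = 272/1056 = 17/66.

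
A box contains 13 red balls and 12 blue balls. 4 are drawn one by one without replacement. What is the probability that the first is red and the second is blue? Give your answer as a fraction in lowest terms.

13/50

Multiply the conditional probabilities at each draw: 13/25 · 12/24 = 156/600 = 13/50.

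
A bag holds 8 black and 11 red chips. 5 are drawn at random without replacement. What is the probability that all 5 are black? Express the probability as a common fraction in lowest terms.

There are C(19,5) = 11628 possible selections.
Selections with all black: C(8,5) = 56.
Probability = 56/11628 = 14/2907.

14/2907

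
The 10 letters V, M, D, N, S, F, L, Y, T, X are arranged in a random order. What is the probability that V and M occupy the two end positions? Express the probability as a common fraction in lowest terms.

There are 10! = 3628800 arrangements.
Place V and M at the ends in 2 ways, arrange the remaining 8 in 8! = 40320 ways: 2·40320 = 80640.
Probability = 80640/3628800 = 1/45.

1/45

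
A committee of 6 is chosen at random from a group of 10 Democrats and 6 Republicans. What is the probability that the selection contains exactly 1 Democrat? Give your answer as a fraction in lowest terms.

15/2002

The sample space is all 6-subsets of the 16: C(16,6) = 8008.
Selections with exactly 1 Democrat: choose 1 of the 10 Democrats and 5 of the 6 Republicans, C(10,1)·C(6,5) = 10·6 = 60.
Probability = 60/8008 = 15/2002.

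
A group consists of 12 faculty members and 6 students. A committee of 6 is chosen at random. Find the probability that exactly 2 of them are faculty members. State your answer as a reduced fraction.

The sample space is all 6-subsets of the 18: C(18,6) = 18564.
Selections with exactly 2 faculty members: choose 2 of the 12 faculty members and 4 of the 6 students, C(12,2)·C(6,4) = 66·15 = 990.
Probability = 990/18564 = 165/3094.

165/3094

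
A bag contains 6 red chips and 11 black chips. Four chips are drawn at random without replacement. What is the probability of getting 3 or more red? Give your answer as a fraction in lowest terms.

47/476

Total selections: C(17,4) = 2380.
Favorable selections (3 or more red): C(6,3)·C(11,1) + C(6,4)·C(11,0) = 220 + 15 = 235.
Probability = 235/2380 = 47/476.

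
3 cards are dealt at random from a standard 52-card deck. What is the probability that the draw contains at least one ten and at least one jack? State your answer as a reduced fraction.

There are C(52,3) = 22100 possible draws.
By inclusion-exclusion on the complements, draws missing all tens or all jacks: C(48,3) + C(48,3) − C(44,3) = 17296 + 17296 − 13244 = 21348.
So draws with at least one of each: 22100 − 21348 = 752, probability 752/22100 = 188/5525.

188/5525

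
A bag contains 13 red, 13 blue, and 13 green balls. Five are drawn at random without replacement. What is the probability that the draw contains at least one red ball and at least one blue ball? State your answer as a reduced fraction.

34268/44289

There are C(39,5) = 575757 possible draws.
By inclusion-exclusion on the complements, draws missing all red or all blue: C(26,5) + C(26,5) − C(13,5) = 65780 + 65780 − 1287 = 130273.
So draws with at least one of each: 575757 − 130273 = 445484, probability 445484/575757 = 34268/44289.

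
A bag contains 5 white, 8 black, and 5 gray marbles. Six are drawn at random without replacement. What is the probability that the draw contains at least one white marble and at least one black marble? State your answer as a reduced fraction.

There are C(18,6) = 18564 possible draws.
By inclusion-exclusion on the complements, draws missing all white or all black: C(13,6) + C(10,6) − C(5,6) = 1716 + 210 − 0 = 1926.
So draws with at least one of each: 18564 − 1926 = 16638, probability 16638/18564 = 2773/3094.

2773/3094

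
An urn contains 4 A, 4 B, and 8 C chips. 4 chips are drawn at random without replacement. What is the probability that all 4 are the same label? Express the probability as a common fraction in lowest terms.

There are C(16,4) = 1820 ways to draw 4 chips.
All same label: C(4,4) + C(4,4) + C(8,4) = 1 + 1 + 70 = 72.
Probability = 72/1820 = 18/455.

18/455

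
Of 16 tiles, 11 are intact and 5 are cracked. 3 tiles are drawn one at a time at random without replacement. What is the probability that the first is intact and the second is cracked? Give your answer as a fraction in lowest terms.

Multiply the conditional probabilities at each draw: 11/16 · 5/15 = 55/240 = 11/48.

11/48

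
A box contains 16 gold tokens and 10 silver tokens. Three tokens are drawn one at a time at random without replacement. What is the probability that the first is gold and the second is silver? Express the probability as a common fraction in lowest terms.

16/65

Multiply the conditional probabilities at each draw: 16/26 · 10/25 = 160/650 = 16/65.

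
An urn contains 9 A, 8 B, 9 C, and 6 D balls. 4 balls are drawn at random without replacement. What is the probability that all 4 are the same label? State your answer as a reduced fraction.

There are C(32,4) = 35960 ways to draw 4 balls.
All same label: C(9,4) + C(8,4) + C(9,4) + C(6,4) = 126 + 70 + 126 + 15 = 337.
Probability = 337/35960.

337/35960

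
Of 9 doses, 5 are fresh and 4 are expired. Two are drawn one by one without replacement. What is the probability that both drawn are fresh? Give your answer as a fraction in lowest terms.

5/18

Multiply the conditional probabilities at each draw: 5/9 · 4/8 = 20/72 = 5/18.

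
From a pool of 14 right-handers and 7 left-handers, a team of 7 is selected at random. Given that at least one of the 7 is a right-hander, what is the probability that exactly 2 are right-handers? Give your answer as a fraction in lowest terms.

1911/116279

Work in counts. Selections with at least one right-hander: C(21,7) − C(7,7) = 116280 − 1 = 116279.
Of those, selections where exactly 2 are right-handers: C(14,2)·C(7,5) = 91·21 = 1911.
Conditional probability = 1911/116279.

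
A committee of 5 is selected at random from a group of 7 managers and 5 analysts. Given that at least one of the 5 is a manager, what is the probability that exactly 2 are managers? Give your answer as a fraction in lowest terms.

Work in counts. Selections with at least one manager: C(12,5) − C(5,5) = 792 − 1 = 791.
Of those, selections where exactly 2 are managers: C(7,2)·C(5,3) = 21·10 = 210.
Conditional probability = 210/791 = 30/113.

30/113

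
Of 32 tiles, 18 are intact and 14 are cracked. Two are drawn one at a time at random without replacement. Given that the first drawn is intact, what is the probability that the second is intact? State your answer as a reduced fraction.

After removing one intact, 31 remain: 17 intact and 14 cracked.
So the probability the next is intact is 17/31.

17/31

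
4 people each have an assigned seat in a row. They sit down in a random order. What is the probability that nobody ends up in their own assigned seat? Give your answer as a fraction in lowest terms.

There are 4! = 24 seatings.
By inclusion-exclusion, seatings with no fixed points: C(4,0)·4! − C(4,1)·3! + C(4,2)·2! − C(4,3)·1! + C(4,4)·0! = 9.
Probability = 9/24 = 3/8.

3/8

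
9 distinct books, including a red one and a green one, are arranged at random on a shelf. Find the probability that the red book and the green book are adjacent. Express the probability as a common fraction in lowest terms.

2/9

There are 9! = 362880 arrangements.
Treat the red book and the green book as a block: 8! arrangements of the blocks × 2 orders within the block = 2·40320 = 80640.
Probability = 80640/362880 = 2/9.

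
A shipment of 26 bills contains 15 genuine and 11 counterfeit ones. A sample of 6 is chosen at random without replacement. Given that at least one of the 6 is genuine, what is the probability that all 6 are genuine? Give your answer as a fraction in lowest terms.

65/2984

Work in counts. Selections with at least one genuine: C(26,6) − C(11,6) = 230230 − 462 = 229768.
Of those, selections where all 6 are genuine: C(15,6) = 5005.
Conditional probability = 5005/229768 = 65/2984.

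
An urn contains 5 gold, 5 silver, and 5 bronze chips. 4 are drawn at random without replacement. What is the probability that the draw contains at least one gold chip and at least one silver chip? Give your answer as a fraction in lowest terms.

There are C(15,4) = 1365 possible draws.
By inclusion-exclusion on the complements, draws missing all gold or all silver: C(10,4) + C(10,4) − C(5,4) = 210 + 210 − 5 = 415.
So draws with at least one of each: 1365 − 415 = 950, probability 950/1365 = 190/273.

190/273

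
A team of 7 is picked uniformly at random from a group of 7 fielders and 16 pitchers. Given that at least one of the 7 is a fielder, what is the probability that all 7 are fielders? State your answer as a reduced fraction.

Work in counts. Selections with at least one fielder: C(23,7) − C(16,7) = 245157 − 11440 = 233717.
Of those, selections where all 7 are fielders: C(7,7) = 1.
Conditional probability = 1/233717.

1/233717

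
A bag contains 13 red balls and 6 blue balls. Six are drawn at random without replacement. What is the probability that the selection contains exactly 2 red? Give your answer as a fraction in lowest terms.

Total number of selections: C(19,6) = 27132.
Selections with exactly 2 red: choose 2 of the 13 red and 4 of the 6 blue, C(13,2)·C(6,4) = 78·15 = 1170.
Probability = 1170/27132 = 195/4522.

195/4522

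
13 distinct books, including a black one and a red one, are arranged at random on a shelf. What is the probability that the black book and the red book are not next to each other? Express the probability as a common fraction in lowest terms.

There are 13! = 6227020800 arrangements.
Arrangements with the black book and the red book adjacent: 2·12! = 958003200.
So not adjacent: 6227020800 − 958003200 = 5269017600, probability 5269017600/6227020800 = 11/13.

11/13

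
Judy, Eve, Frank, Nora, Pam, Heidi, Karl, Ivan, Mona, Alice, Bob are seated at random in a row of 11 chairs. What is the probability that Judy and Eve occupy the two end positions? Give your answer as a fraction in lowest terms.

There are 11! = 39916800 arrangements.
Place Judy and Eve at the ends in 2 ways, arrange the remaining 9 in 9! = 362880 ways: 2·362880 = 725760.
Probability = 725760/39916800 = 1/55.

1/55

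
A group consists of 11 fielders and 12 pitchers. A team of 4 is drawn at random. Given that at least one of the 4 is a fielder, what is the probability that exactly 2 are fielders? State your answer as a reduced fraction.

33/76

Work in counts. Selections with at least one fielder: C(23,4) − C(12,4) = 8855 − 495 = 8360.
Of those, selections where exactly 2 are fielders: C(11,2)·C(12,2) = 55·66 = 3630.
Conditional probability = 3630/8360 = 33/76.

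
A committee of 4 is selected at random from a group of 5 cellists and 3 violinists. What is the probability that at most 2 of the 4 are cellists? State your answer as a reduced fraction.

1/2

There are C(8,4) = 70 ways to choose the 4.
Favorable selections (at most 2 cellists): C(5,1)·C(3,3) + C(5,2)·C(3,2) = 5 + 30 = 35.
Probability = 35/70 = 1/2.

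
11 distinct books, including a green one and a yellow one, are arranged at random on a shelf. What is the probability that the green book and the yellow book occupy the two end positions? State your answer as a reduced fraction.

There are 11! = 39916800 arrangements.
Place the green book and the yellow book at the ends in 2 ways, arrange the remaining 9 in 9! = 362880 ways: 2·362880 = 725760.
Probability = 725760/39916800 = 1/55.

1/55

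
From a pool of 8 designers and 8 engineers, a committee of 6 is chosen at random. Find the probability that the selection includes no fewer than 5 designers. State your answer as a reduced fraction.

17/286

Total selections: C(16,6) = 8008.
Favorable selections (no fewer than 5 designers): C(8,5)·C(8,1) + C(8,6)·C(8,0) = 448 + 28 = 476.
Probability = 476/8008 = 17/286.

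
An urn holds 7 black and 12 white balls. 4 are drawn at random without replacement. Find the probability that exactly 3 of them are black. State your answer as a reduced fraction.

The sample space is all 4-subsets of the 19: C(19,4) = 3876.
Selections with exactly 3 black: choose 3 of the 7 black and 1 of the 12 white, C(7,3)·C(12,1) = 35·12 = 420.
Probability = 420/3876 = 35/323.

35/323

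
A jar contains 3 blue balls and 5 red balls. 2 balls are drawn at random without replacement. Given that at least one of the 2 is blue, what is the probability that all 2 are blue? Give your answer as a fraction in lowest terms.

1/6

Work in counts. Selections with at least one blue: C(8,2) − C(5,2) = 28 − 10 = 18.
Of those, selections where all 2 are blue: C(3,2) = 3.
Conditional probability = 3/18 = 1/6.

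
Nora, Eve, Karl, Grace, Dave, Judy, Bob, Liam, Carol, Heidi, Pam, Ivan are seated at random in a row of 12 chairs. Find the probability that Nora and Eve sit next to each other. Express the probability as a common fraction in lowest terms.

1/6

There are 12! = 479001600 arrangements.
Treat Nora and Eve as a block: 11! arrangements of the blocks × 2 orders within the block = 2·39916800 = 79833600.
Probability = 79833600/479001600 = 1/6.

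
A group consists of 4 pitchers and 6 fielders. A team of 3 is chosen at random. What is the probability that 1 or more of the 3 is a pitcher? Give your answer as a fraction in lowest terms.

5/6

There are C(10,3) = 120 ways to choose the 3.
The complement is all 3 are fielders: C(6,3) = 20.
Probability = 1 − 20/120 = 100/120 = 5/6.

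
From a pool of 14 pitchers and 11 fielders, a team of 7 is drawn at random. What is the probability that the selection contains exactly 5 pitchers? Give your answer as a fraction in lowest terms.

The sample space is all 7-subsets of the 25: C(25,7) = 480700.
Selections with exactly 5 pitchers: choose 5 of the 14 pitchers and 2 of the 11 fielders, C(14,5)·C(11,2) = 2002·55 = 110110.
Probability = 110110/480700 = 1001/4370.

1001/4370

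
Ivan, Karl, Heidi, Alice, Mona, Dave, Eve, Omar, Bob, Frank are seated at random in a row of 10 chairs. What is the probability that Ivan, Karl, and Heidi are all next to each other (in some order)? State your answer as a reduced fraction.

There are 10! = 3628800 arrangements.
Treat the three as one block: 8! placements × 3! orders within the block = 40320·6 = 241920.
Probability = 241920/3628800 = 1/15.

1/15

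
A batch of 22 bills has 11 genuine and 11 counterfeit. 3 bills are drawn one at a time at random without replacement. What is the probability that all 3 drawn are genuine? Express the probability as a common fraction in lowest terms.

Multiply the conditional probabilities at each draw: 11/22 · 10/21 · 9/20 = 990/9240 = 3/28.

3/28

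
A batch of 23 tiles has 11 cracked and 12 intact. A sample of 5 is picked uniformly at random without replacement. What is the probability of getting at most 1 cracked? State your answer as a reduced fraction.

There are C(23,5) = 33649 ways to choose the 5.
Favorable selections (at most 1 cracked): C(11,0)·C(12,5) + C(11,1)·C(12,4) = 792 + 5445 = 6237.
Probability = 6237/33649 = 81/437.

81/437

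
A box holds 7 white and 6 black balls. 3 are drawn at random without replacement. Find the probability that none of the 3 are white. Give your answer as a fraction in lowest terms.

There are C(13,3) = 286 possible selections.
Selections with no white (all black): C(6,3) = 20.
Probability = 20/286 = 10/143.

10/143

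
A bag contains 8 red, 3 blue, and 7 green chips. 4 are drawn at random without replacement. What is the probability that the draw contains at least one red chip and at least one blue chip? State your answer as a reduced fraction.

There are C(18,4) = 3060 possible draws.
By inclusion-exclusion on the complements, draws missing all red or all blue: C(10,4) + C(15,4) − C(7,4) = 210 + 1365 − 35 = 1540.
So draws with at least one of each: 3060 − 1540 = 1520, probability 1520/3060 = 76/153.

76/153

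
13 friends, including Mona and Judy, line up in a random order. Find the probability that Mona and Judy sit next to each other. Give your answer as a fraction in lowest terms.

There are 13! = 6227020800 arrangements.
Treat Mona and Judy as a block: 12! arrangements of the blocks × 2 orders within the block = 2·479001600 = 958003200.
Probability = 958003200/6227020800 = 2/13.

2/13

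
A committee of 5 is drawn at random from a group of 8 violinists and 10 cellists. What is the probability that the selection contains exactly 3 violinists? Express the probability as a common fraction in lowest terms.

5/17

There are C(18,5) = 8568 ways to choose 5 from 18.
Selections with exactly 3 violinists: choose 3 of the 8 violinists and 2 of the 10 cellists, C(8,3)·C(10,2) = 56·45 = 2520.
Probability = 2520/8568 = 5/17.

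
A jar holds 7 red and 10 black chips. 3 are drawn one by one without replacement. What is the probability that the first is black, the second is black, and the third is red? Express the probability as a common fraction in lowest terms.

21/136

Multiply the conditional probabilities at each draw: 10/17 · 9/16 · 7/15 = 630/4080 = 21/136.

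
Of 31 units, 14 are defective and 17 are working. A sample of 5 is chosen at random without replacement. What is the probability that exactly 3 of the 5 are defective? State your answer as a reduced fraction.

7072/24273

The sample space is all 5-subsets of the 31: C(31,5) = 169911.
Selections with exactly 3 defective: choose 3 of the 14 defective and 2 of the 17 working, C(14,3)·C(17,2) = 364·136 = 49504.
Probability = 49504/169911 = 7072/24273.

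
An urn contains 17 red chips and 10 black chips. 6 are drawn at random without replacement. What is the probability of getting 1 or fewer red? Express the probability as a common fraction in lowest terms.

Total selections: C(27,6) = 296010.
Favorable selections (1 or fewer red): C(17,0)·C(10,6) + C(17,1)·C(10,5) = 210 + 4284 = 4494.
Probability = 4494/296010 = 749/49335.

749/49335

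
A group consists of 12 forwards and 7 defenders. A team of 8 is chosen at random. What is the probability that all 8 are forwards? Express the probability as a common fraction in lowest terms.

55/8398

There are C(19,8) = 75582 possible selections.
Selections with all forwards: C(12,8) = 495.
Probability = 495/75582 = 55/8398.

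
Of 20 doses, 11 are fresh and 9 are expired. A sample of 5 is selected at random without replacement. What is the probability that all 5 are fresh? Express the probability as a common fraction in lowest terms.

77/2584

There are C(20,5) = 15504 possible selections.
Selections with all fresh: C(11,5) = 462.
Probability = 462/15504 = 77/2584.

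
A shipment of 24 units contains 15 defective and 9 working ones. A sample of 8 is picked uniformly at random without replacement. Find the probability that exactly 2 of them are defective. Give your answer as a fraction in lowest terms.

980/81719

There are C(24,8) = 735471 ways to choose 8 from 24.
Selections with exactly 2 defective: choose 2 of the 15 defective and 6 of the 9 working, C(15,2)·C(9,6) = 105·84 = 8820.
Probability = 8820/735471 = 980/81719.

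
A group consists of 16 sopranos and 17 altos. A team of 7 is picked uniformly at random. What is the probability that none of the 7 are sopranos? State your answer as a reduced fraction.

221/48546

There are C(33,7) = 4272048 possible selections.
Selections with no sopranos (all altos): C(17,7) = 19448.
Probability = 19448/4272048 = 221/48546.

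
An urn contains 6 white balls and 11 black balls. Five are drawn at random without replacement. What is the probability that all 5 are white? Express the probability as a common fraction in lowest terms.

3/3094

There are C(17,5) = 6188 possible selections.
Selections with all white: C(6,5) = 6.
Probability = 6/6188 = 3/3094.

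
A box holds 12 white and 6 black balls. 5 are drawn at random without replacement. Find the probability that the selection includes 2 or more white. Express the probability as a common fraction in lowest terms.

1397/1428

There are C(18,5) = 8568 ways to choose the 5.
Count the complement (fewer than 2 white): C(12,0)·C(6,5) + C(12,1)·C(6,4) = 6 + 180 = 186.
Probability = 1 − 186/8568 = 8382/8568 = 1397/1428.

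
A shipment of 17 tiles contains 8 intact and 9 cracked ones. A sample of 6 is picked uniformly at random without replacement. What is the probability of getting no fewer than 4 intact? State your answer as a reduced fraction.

Total selections: C(17,6) = 12376.
Favorable selections (no fewer than 4 intact): C(8,4)·C(9,2) + C(8,5)·C(9,1) + C(8,6)·C(9,0) = 2520 + 504 + 28 = 3052.
Probability = 3052/12376 = 109/442.

109/442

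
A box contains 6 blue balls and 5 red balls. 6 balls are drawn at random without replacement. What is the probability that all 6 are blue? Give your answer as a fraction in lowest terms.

1/462

There are C(11,6) = 462 possible selections.
Selections with all blue: C(6,6) = 1.
Probability = 1/462.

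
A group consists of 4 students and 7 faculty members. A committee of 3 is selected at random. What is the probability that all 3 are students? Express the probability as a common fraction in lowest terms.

4/165

There are C(11,3) = 165 possible selections.
Selections with all students: C(4,3) = 4.
Probability = 4/165.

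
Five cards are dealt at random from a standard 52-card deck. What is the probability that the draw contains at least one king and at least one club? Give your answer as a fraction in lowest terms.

229297/866320

There are C(52,5) = 2598960 possible draws.
By inclusion-exclusion on the complements, draws missing all kings or all clubs: C(48,5) + C(39,5) − C(36,5) = 1712304 + 575757 − 376992 = 1911069.
So draws with at least one of each: 2598960 − 1911069 = 687891, probability 687891/2598960 = 229297/866320.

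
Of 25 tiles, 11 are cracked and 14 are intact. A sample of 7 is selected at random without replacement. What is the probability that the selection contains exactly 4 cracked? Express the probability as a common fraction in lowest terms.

546/2185

There are C(25,7) = 480700 ways to choose 7 from 25.
Selections with exactly 4 cracked: choose 4 of the 11 cracked and 3 of the 14 intact, C(11,4)·C(14,3) = 330·364 = 120120.
Probability = 120120/480700 = 546/2185.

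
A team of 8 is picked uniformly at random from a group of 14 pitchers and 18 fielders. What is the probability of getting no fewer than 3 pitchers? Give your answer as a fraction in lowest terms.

Total selections: C(32,8) = 10518300.
Count the complement (fewer than 3 pitchers): C(14,0)·C(18,8) + C(14,1)·C(18,7) + C(14,2)·C(18,6) = 43758 + 445536 + 1689324 = 2178618.
Probability = 1 − 2178618/10518300 = 8339682/10518300 = 3449/4350.

3449/4350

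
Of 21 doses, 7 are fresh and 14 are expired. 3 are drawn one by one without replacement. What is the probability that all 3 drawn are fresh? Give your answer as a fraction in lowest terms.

1/38

Multiply the conditional probabilities at each draw: 7/21 · 6/20 · 5/19 = 210/7980 = 1/38.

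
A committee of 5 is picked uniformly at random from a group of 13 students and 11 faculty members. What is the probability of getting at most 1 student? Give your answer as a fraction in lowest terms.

18/161

Total selections: C(24,5) = 42504.
Favorable selections (at most 1 student): C(13,0)·C(11,5) + C(13,1)·C(11,4) = 462 + 4290 = 4752.
Probability = 4752/42504 = 18/161.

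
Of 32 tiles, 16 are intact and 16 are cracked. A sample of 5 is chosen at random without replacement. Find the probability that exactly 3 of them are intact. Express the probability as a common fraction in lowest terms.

300/899

The sample space is all 5-subsets of the 32: C(32,5) = 201376.
Selections with exactly 3 intact: choose 3 of the 16 intact and 2 of the 16 cracked, C(16,3)·C(16,2) = 560·120 = 67200.
Probability = 67200/201376 = 300/899.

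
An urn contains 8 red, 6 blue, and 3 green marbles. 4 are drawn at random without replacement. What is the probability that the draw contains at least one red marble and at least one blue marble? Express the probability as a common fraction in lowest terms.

There are C(17,4) = 2380 possible draws.
By inclusion-exclusion on the complements, draws missing all red or all blue: C(9,4) + C(11,4) − C(3,4) = 126 + 330 − 0 = 456.
So draws with at least one of each: 2380 − 456 = 1924, probability 1924/2380 = 481/595.

481/595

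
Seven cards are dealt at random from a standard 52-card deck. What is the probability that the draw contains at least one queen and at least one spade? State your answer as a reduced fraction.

There are C(52,7) = 133784560 possible draws.
By inclusion-exclusion on the complements, draws missing all queens or all spades: C(48,7) + C(39,7) − C(36,7) = 73629072 + 15380937 − 8347680 = 80662329.
So draws with at least one of each: 133784560 − 80662329 = 53122231, probability 53122231/133784560.

53122231/133784560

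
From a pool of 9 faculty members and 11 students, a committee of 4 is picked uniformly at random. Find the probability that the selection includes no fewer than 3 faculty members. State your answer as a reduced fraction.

70/323

There are C(20,4) = 4845 ways to choose the 4.
Favorable selections (no fewer than 3 faculty members): C(9,3)·C(11,1) + C(9,4)·C(11,0) = 924 + 126 = 1050.
Probability = 1050/4845 = 70/323.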